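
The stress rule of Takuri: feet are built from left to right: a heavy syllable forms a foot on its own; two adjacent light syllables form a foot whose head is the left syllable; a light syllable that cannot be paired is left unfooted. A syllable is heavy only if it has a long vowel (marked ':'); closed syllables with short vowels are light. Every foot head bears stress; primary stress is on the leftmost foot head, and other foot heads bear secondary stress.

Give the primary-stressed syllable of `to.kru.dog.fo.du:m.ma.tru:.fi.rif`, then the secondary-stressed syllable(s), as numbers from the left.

Weights: 1 to L, 2 kru L, 3 dog L, 4 fo L, 5 du:m H, 6 ma L, 7 tru: H, 8 fi L, 9 rif L.
Parse left to right (heavy = foot alone; LL = one foot; stranded L unfooted): (ˈto.kru) (ˈdog.fo) (ˈdu:m) ma (ˈtru:) (ˈfi.rif).
Foot heads: 1, 3, 5, 7, 8.
Primary stress on the leftmost head = syllable 1.
Secondary stress on 3, 5, 7, 8: ˈto.kru.ˌdog.fo.ˌdu:m.ma.ˌtru:.ˌfi.rif.

primary 1, secondary 3, 5, 7, 8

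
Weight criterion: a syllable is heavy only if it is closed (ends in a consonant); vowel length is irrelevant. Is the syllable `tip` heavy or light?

`tip`: short vowel, closed (coda /p/). Closed (coda /p/) → heavy.

heavy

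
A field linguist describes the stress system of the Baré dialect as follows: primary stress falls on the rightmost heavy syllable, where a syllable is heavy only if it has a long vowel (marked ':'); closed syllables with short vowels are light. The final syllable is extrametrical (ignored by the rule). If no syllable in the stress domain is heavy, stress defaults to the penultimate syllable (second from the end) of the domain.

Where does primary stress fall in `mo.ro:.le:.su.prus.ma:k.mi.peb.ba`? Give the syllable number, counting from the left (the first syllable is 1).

6

The final syllable (9, ba) is extrametrical; the stress domain is syllables 1–8.
Weights: 1 mo L, 2 ro: H, 3 le: H, 4 su L, 5 prus L, 6 ma:k H, 7 mi L, 8 peb L.
Heavy syllables in the domain: 2, 3, 6. The rightmost is syllable 6 (ma:k).
Primary stress: syllable 6 → mo.ro:.le:.su.prus.ˈma:k.mi.peb.ba.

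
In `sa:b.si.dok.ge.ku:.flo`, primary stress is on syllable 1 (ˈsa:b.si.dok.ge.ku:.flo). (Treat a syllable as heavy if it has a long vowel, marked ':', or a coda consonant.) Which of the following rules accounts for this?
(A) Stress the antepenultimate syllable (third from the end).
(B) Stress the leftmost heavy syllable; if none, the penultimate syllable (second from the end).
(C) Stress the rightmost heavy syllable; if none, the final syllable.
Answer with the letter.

Rule A → syllable 4 (observed: 1).
Rule B → syllable 1 ✓.
Rule C → syllable 5 (observed: 1).

B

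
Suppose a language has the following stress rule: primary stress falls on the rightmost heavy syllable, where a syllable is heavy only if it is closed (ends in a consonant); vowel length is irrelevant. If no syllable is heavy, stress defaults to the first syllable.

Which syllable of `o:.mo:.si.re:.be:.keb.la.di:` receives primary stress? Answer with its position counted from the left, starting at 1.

6

Weights: 1 o: L, 2 mo: L, 3 si L, 4 re: L, 5 be: L, 6 keb H, 7 la L, 8 di: L.
Heavy syllables in the domain: 6. The rightmost is syllable 6 (keb).
Primary stress: syllable 6 → o:.mo:.si.re:.be:.ˈkeb.la.di:.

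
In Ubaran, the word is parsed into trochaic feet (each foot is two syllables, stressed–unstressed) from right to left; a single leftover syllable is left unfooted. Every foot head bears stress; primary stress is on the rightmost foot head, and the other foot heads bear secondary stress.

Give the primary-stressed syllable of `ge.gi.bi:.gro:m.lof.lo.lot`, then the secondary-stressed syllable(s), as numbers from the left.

Parse right to left into trochaic (ˈσσ) feet: ge (ˈgi.bi:) (ˈgro:m.lof) (ˈlo.lot). Syllable 1 is left unfooted.
Foot heads (stressed positions): 2, 4, 6.
End Rule Rightmost: primary stress on the rightmost head = syllable 6.
Secondary stress on 2, 4: ge.ˌgi.bi:.ˌgro:m.lof.ˈlo.lot.

primary 6, secondary 2, 4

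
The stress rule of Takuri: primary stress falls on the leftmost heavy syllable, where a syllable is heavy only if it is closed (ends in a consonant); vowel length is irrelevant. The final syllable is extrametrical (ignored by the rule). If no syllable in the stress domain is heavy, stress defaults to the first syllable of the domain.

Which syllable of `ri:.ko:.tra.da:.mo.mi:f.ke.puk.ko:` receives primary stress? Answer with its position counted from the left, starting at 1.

The final syllable (9, ko:) is extrametrical; the stress domain is syllables 1–8.
Weights: 1 ri: L, 2 ko: L, 3 tra L, 4 da: L, 5 mo L, 6 mi:f H, 7 ke L, 8 puk H.
Heavy syllables in the domain: 6, 8. The leftmost is syllable 6 (mi:f).
Primary stress: syllable 6 → ri:.ko:.tra.da:.mo.ˈmi:f.ke.puk.ko:.

6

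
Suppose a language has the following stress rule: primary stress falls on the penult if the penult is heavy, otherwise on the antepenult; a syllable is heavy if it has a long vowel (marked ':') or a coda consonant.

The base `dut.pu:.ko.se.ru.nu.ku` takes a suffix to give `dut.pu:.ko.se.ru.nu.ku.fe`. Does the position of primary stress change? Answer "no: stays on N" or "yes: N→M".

Base `dut.pu:.ko.se.ru.nu.ku` (7 syllables):
  Weights: 5 ru L, 6 nu L, 7 ku L.
  The penult (syllable 6, nu) is light, so stress falls on the antepenult (syllable 5, ru).
  → primary stress on syllable 5.
Suffixed `dut.pu:.ko.se.ru.nu.ku.fe` (8 syllables):
  Weights: 6 nu L, 7 ku L, 8 fe L.
  The penult (syllable 7, ku) is light, so stress falls on the antepenult (syllable 6, nu).
  → primary stress on syllable 6.

yes: 5→6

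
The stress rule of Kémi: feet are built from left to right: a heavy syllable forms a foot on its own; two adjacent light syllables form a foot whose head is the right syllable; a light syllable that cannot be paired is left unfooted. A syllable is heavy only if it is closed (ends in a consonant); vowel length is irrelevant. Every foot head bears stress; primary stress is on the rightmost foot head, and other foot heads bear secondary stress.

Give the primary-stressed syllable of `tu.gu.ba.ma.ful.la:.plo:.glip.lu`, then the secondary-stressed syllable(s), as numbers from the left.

Weights: 1 tu L, 2 gu L, 3 ba L, 4 ma L, 5 ful H, 6 la: L, 7 plo: L, 8 glip H, 9 lu L.
Parse left to right (heavy = foot alone; LL = one foot; stranded L unfooted): (tu.ˈgu) (ba.ˈma) (ˈful) (la:.ˈplo:) (ˈglip) lu.
Foot heads: 2, 4, 5, 7, 8.
Primary stress on the rightmost head = syllable 8.
Secondary stress on 2, 4, 5, 7: tu.ˌgu.ba.ˌma.ˌful.la:.ˌplo:.ˈglip.lu.

primary 8, secondary 2, 4, 5, 7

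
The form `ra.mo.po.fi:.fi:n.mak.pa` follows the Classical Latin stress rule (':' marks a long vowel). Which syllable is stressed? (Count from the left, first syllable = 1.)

6

Classical Latin: stress the penult if heavy (long vowel or closed), else the antepenult.
Weights: 5 fi:n H, 6 mak H, 7 pa L.
The penult (syllable 6, mak) is heavy, so it takes stress.
Stress on syllable 6: ra.mo.po.fi:.fi:n.ˈmak.pa.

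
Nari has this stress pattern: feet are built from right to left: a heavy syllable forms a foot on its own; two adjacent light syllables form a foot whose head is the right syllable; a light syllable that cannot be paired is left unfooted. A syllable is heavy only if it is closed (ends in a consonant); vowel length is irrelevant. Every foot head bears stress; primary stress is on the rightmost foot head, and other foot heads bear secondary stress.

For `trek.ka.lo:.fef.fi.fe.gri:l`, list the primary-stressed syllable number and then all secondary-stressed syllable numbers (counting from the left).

primary 7, secondary 1, 3, 4, 6

Weights: 1 trek H, 2 ka L, 3 lo: L, 4 fef H, 5 fi L, 6 fe L, 7 gri:l H.
Parse right to left (heavy = foot alone; LL = one foot; stranded L unfooted): (ˈtrek) (ka.ˈlo:) (ˈfef) (fi.ˈfe) (ˈgri:l).
Foot heads: 1, 3, 4, 6, 7.
Primary stress on the rightmost head = syllable 7.
Secondary stress on 1, 3, 4, 6: ˌtrek.ka.ˌlo:.ˌfef.fi.ˌfe.ˈgri:l.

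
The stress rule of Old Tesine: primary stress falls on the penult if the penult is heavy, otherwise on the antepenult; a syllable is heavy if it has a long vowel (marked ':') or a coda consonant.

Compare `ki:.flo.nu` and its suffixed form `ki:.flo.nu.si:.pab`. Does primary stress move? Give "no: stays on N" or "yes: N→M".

yes: 1→4

Base `ki:.flo.nu` (3 syllables):
  Weights: 1 ki: H, 2 flo L, 3 nu L.
  The penult (syllable 2, flo) is light, so stress falls on the antepenult (syllable 1, ki:).
  → primary stress on syllable 1.
Suffixed `ki:.flo.nu.si:.pab` (5 syllables):
  Weights: 3 nu L, 4 si: H, 5 pab H.
  The penult (syllable 4, si:) is heavy, so it takes stress.
  → primary stress on syllable 4.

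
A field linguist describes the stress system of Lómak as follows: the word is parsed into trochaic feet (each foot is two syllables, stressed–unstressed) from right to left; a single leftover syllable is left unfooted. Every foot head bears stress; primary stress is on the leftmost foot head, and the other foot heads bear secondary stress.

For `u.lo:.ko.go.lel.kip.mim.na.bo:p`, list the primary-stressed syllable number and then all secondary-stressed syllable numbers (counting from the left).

Parse right to left into trochaic (ˈσσ) feet: u (ˈlo:.ko) (ˈgo.lel) (ˈkip.mim) (ˈna.bo:p). Syllable 1 is left unfooted.
Foot heads (stressed positions): 2, 4, 6, 8.
End Rule Leftmost: primary stress on the leftmost head = syllable 2.
Secondary stress on 4, 6, 8: u.ˈlo:.ko.ˌgo.lel.ˌkip.mim.ˌna.bo:p.

primary 2, secondary 4, 6, 8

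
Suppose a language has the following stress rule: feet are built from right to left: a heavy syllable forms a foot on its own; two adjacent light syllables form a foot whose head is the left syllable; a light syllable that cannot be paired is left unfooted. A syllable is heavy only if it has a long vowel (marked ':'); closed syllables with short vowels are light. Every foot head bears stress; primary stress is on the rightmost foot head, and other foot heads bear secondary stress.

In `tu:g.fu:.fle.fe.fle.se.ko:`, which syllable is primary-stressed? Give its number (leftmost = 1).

Weights: 1 tu:g H, 2 fu: H, 3 fle L, 4 fe L, 5 fle L, 6 se L, 7 ko: H.
Parse right to left (heavy = foot alone; LL = one foot; stranded L unfooted): (ˈtu:g) (ˈfu:) (ˈfle.fe) (ˈfle.se) (ˈko:).
Foot heads: 1, 2, 3, 5, 7.
Primary stress on the rightmost head = syllable 7.
Primary stress: syllable 7 → tu:g.fu:.fle.fe.fle.se.ˈko:.

7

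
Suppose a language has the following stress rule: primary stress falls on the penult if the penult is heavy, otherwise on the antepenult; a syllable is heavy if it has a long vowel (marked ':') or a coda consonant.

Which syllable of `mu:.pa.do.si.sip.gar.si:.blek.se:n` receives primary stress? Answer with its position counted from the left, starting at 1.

8

Weights: 7 si: H, 8 blek H, 9 se:n H.
The penult (syllable 8, blek) is heavy, so it takes stress.
Primary stress: syllable 8 → mu:.pa.do.si.sip.gar.si:.ˈblek.se:n.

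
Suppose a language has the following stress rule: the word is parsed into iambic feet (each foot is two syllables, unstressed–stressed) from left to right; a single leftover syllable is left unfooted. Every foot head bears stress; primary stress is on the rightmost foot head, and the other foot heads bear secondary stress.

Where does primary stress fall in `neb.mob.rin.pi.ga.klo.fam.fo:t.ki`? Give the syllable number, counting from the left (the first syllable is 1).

Parse left to right into iambic (σˈσ) feet: (neb.ˈmob) (rin.ˈpi) (ga.ˈklo) (fam.ˈfo:t) ki. Syllable 9 is left unfooted.
Foot heads (stressed positions): 2, 4, 6, 8.
End Rule Rightmost: primary stress on the rightmost head = syllable 8.
Primary stress: syllable 8 → neb.mob.rin.pi.ga.klo.fam.ˈfo:t.ki.

8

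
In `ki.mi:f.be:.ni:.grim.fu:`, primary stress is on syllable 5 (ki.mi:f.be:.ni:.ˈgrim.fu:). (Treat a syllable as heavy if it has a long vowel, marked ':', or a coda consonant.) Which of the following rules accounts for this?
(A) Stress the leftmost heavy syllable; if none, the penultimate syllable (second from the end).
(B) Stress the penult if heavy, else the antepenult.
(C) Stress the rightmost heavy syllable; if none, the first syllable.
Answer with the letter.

B

Rule A → syllable 2 (observed: 5).
Rule B → syllable 5 ✓.
Rule C → syllable 6 (observed: 5).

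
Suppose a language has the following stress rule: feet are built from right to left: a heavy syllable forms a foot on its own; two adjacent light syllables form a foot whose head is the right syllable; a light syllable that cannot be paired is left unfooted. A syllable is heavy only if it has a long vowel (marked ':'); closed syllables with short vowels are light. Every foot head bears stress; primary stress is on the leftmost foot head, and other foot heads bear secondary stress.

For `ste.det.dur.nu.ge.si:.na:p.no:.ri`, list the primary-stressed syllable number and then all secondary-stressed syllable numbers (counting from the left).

Weights: 1 ste L, 2 det L, 3 dur L, 4 nu L, 5 ge L, 6 si: H, 7 na:p H, 8 no: H, 9 ri L.
Parse right to left (heavy = foot alone; LL = one foot; stranded L unfooted): ste (det.ˈdur) (nu.ˈge) (ˈsi:) (ˈna:p) (ˈno:) ri.
Foot heads: 3, 5, 6, 7, 8.
Primary stress on the leftmost head = syllable 3.
Secondary stress on 5, 6, 7, 8: ste.det.ˈdur.nu.ˌge.ˌsi:.ˌna:p.ˌno:.ri.

primary 3, secondary 5, 6, 7, 8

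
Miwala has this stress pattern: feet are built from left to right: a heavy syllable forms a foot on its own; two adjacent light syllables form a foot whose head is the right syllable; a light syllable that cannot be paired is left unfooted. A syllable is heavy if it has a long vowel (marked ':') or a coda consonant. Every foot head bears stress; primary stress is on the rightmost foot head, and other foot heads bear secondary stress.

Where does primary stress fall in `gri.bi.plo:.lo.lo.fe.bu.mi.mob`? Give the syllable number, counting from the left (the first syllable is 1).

Weights: 1 gri L, 2 bi L, 3 plo: H, 4 lo L, 5 lo L, 6 fe L, 7 bu L, 8 mi L, 9 mob H.
Parse left to right (heavy = foot alone; LL = one foot; stranded L unfooted): (gri.ˈbi) (ˈplo:) (lo.ˈlo) (fe.ˈbu) mi (ˈmob).
Foot heads: 2, 3, 5, 7, 9.
Primary stress on the rightmost head = syllable 9.
Primary stress: syllable 9 → gri.bi.plo:.lo.lo.fe.bu.mi.ˈmob.

9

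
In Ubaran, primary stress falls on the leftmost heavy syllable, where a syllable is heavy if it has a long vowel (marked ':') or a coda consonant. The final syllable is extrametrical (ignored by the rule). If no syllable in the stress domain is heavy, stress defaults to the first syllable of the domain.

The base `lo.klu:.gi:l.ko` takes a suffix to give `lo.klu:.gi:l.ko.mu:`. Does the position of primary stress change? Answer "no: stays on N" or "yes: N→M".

no: stays on 2

Base `lo.klu:.gi:l.ko` (4 syllables):
  The final syllable (4, ko) is extrametrical; the stress domain is syllables 1–3.
  Weights: 1 lo L, 2 klu: H, 3 gi:l H.
  Heavy syllables in the domain: 2, 3. The leftmost is syllable 2 (klu:).
  → primary stress on syllable 2.
Suffixed `lo.klu:.gi:l.ko.mu:` (5 syllables):
  The final syllable (5, mu:) is extrametrical; the stress domain is syllables 1–4.
  Weights: 1 lo L, 2 klu: H, 3 gi:l H, 4 ko L.
  Heavy syllables in the domain: 2, 3. The leftmost is syllable 2 (klu:).
  → primary stress on syllable 2.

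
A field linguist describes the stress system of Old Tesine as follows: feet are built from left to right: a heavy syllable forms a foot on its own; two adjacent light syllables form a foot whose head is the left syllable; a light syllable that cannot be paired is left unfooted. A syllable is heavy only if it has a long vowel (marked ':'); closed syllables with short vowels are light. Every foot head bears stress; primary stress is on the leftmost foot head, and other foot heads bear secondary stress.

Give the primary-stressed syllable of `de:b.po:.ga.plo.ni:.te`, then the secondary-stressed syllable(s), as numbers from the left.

Weights: 1 de:b H, 2 po: H, 3 ga L, 4 plo L, 5 ni: H, 6 te L.
Parse left to right (heavy = foot alone; LL = one foot; stranded L unfooted): (ˈde:b) (ˈpo:) (ˈga.plo) (ˈni:) te.
Foot heads: 1, 2, 3, 5.
Primary stress on the leftmost head = syllable 1.
Secondary stress on 2, 3, 5: ˈde:b.ˌpo:.ˌga.plo.ˌni:.te.

primary 1, secondary 2, 3, 5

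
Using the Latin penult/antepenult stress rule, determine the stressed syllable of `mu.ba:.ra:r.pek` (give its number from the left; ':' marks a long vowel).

3

Classical Latin: stress the penult if heavy (long vowel or closed), else the antepenult.
Weights: 2 ba: H, 3 ra:r H, 4 pek H.
The penult (syllable 3, ra:r) is heavy, so it takes stress.
Stress on syllable 3: mu.ba:.ˈra:r.pek.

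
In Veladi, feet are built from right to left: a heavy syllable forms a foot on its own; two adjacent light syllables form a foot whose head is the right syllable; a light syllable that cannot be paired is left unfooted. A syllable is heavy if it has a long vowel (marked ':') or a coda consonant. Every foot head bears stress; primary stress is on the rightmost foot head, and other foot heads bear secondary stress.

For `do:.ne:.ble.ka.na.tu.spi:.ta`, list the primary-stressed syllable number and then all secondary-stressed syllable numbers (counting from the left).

primary 7, secondary 1, 2, 4, 6

Weights: 1 do: H, 2 ne: H, 3 ble L, 4 ka L, 5 na L, 6 tu L, 7 spi: H, 8 ta L.
Parse right to left (heavy = foot alone; LL = one foot; stranded L unfooted): (ˈdo:) (ˈne:) (ble.ˈka) (na.ˈtu) (ˈspi:) ta.
Foot heads: 1, 2, 4, 6, 7.
Primary stress on the rightmost head = syllable 7.
Secondary stress on 1, 2, 4, 6: ˌdo:.ˌne:.ble.ˌka.na.ˌtu.ˈspi:.ta.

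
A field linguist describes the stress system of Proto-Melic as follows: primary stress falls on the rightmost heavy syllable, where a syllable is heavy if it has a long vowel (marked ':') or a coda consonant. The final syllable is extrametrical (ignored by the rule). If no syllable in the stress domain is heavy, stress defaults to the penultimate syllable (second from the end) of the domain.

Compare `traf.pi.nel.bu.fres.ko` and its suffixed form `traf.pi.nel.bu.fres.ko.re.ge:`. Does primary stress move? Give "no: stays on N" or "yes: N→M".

no: stays on 5

Base `traf.pi.nel.bu.fres.ko` (6 syllables):
  The final syllable (6, ko) is extrametrical; the stress domain is syllables 1–5.
  Weights: 1 traf H, 2 pi L, 3 nel H, 4 bu L, 5 fres H.
  Heavy syllables in the domain: 1, 3, 5. The rightmost is syllable 5 (fres).
  → primary stress on syllable 5.
Suffixed `traf.pi.nel.bu.fres.ko.re.ge:` (8 syllables):
  The final syllable (8, ge:) is extrametrical; the stress domain is syllables 1–7.
  Weights: 1 traf H, 2 pi L, 3 nel H, 4 bu L, 5 fres H, 6 ko L, 7 re L.
  Heavy syllables in the domain: 1, 3, 5. The rightmost is syllable 5 (fres).
  → primary stress on syllable 5.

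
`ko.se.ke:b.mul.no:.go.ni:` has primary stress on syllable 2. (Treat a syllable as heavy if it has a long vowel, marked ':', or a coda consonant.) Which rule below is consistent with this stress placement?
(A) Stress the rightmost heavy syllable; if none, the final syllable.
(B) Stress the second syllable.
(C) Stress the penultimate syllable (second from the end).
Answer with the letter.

Rule A → syllable 7 (observed: 2).
Rule B → syllable 2 ✓.
Rule C → syllable 6 (observed: 2).

B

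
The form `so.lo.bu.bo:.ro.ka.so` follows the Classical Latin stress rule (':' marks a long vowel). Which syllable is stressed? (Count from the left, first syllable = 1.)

Classical Latin: stress the penult if heavy (long vowel or closed), else the antepenult.
Weights: 5 ro L, 6 ka L, 7 so L.
The penult (syllable 6, ka) is light, so stress falls on the antepenult (syllable 5, ro).
Stress on syllable 5: so.lo.bu.bo:.ˈro.ka.so.

5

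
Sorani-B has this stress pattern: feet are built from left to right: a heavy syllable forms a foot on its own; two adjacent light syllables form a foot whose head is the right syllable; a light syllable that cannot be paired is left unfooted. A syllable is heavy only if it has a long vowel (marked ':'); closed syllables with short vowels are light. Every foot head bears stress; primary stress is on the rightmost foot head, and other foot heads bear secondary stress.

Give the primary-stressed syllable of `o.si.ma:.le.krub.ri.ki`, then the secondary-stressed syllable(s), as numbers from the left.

Weights: 1 o L, 2 si L, 3 ma: H, 4 le L, 5 krub L, 6 ri L, 7 ki L.
Parse left to right (heavy = foot alone; LL = one foot; stranded L unfooted): (o.ˈsi) (ˈma:) (le.ˈkrub) (ri.ˈki).
Foot heads: 2, 3, 5, 7.
Primary stress on the rightmost head = syllable 7.
Secondary stress on 2, 3, 5: o.ˌsi.ˌma:.le.ˌkrub.ri.ˈki.

primary 7, secondary 2, 3, 5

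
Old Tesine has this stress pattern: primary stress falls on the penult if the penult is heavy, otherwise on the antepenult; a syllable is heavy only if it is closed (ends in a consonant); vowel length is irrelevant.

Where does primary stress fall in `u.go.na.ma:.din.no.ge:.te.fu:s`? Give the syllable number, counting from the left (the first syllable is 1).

7

Weights: 7 ge: L, 8 te L, 9 fu:s H.
The penult (syllable 8, te) is light, so stress falls on the antepenult (syllable 7, ge:).
Primary stress: syllable 7 → u.go.na.ma:.din.no.ˈge:.te.fu:s.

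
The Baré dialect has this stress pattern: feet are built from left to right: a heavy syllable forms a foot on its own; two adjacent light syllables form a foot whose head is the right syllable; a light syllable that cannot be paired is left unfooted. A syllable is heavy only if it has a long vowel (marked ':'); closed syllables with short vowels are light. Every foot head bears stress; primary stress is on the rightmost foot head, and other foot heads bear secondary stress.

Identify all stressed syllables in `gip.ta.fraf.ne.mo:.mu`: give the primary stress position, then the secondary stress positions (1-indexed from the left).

primary 5, secondary 2, 4

Weights: 1 gip L, 2 ta L, 3 fraf L, 4 ne L, 5 mo: H, 6 mu L.
Parse left to right (heavy = foot alone; LL = one foot; stranded L unfooted): (gip.ˈta) (fraf.ˈne) (ˈmo:) mu.
Foot heads: 2, 4, 5.
Primary stress on the rightmost head = syllable 5.
Secondary stress on 2, 4: gip.ˌta.fraf.ˌne.ˈmo:.mu.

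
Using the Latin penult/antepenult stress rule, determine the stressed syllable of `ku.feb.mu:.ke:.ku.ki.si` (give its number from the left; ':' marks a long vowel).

Classical Latin: stress the penult if heavy (long vowel or closed), else the antepenult.
Weights: 5 ku L, 6 ki L, 7 si L.
The penult (syllable 6, ki) is light, so stress falls on the antepenult (syllable 5, ku).
Stress on syllable 5: ku.feb.mu:.ke:.ˈku.ki.si.

5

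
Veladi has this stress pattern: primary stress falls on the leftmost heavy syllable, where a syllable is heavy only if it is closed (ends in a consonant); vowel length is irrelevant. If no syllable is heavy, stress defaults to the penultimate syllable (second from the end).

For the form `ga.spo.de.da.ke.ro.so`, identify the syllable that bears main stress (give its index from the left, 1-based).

Weights: 1 ga L, 2 spo L, 3 de L, 4 da L, 5 ke L, 6 ro L, 7 so L.
No heavy syllable in the domain; default to the penultimate syllable (second from the end) = syllable 6.
Primary stress: syllable 6 → ga.spo.de.da.ke.ˈro.so.

6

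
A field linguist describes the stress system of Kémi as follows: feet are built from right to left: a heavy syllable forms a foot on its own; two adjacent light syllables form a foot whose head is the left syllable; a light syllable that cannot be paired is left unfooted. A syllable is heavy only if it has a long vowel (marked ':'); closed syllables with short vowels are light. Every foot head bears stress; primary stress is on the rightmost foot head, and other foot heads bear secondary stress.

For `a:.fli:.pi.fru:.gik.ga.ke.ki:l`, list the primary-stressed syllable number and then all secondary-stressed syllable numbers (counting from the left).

Weights: 1 a: H, 2 fli: H, 3 pi L, 4 fru: H, 5 gik L, 6 ga L, 7 ke L, 8 ki:l H.
Parse right to left (heavy = foot alone; LL = one foot; stranded L unfooted): (ˈa:) (ˈfli:) pi (ˈfru:) gik (ˈga.ke) (ˈki:l).
Foot heads: 1, 2, 4, 6, 8.
Primary stress on the rightmost head = syllable 8.
Secondary stress on 1, 2, 4, 6: ˌa:.ˌfli:.pi.ˌfru:.gik.ˌga.ke.ˈki:l.

primary 8, secondary 1, 2, 4, 6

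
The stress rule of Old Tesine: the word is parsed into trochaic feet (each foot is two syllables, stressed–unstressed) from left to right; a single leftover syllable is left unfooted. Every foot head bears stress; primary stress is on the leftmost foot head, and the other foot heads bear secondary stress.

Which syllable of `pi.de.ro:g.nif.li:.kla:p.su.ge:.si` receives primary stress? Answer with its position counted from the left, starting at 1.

1

Parse left to right into trochaic (ˈσσ) feet: (ˈpi.de) (ˈro:g.nif) (ˈli:.kla:p) (ˈsu.ge:) si. Syllable 9 is left unfooted.
Foot heads (stressed positions): 1, 3, 5, 7.
End Rule Leftmost: primary stress on the leftmost head = syllable 1.
Primary stress: syllable 1 → ˈpi.de.ro:g.nif.li:.kla:p.su.ge:.si.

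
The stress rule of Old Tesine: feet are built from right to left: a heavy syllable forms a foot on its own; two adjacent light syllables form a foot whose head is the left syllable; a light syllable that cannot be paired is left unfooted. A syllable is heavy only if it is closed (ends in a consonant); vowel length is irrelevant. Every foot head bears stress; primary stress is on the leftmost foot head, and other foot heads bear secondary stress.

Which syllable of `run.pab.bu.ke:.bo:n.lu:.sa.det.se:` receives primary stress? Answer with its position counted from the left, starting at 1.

Weights: 1 run H, 2 pab H, 3 bu L, 4 ke: L, 5 bo:n H, 6 lu: L, 7 sa L, 8 det H, 9 se: L.
Parse right to left (heavy = foot alone; LL = one foot; stranded L unfooted): (ˈrun) (ˈpab) (ˈbu.ke:) (ˈbo:n) (ˈlu:.sa) (ˈdet) se:.
Foot heads: 1, 2, 3, 5, 6, 8.
Primary stress on the leftmost head = syllable 1.
Primary stress: syllable 1 → ˈrun.pab.bu.ke:.bo:n.lu:.sa.det.se:.

1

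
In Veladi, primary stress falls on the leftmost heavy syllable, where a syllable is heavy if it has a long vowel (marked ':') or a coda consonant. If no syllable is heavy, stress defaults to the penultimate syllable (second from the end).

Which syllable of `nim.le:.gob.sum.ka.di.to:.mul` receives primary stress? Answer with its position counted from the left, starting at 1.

1

Weights: 1 nim H, 2 le: H, 3 gob H, 4 sum H, 5 ka L, 6 di L, 7 to: H, 8 mul H.
Heavy syllables in the domain: 1, 2, 3, 4, 7, 8. The leftmost is syllable 1 (nim).
Primary stress: syllable 1 → ˈnim.le:.gob.sum.ka.di.to:.mul.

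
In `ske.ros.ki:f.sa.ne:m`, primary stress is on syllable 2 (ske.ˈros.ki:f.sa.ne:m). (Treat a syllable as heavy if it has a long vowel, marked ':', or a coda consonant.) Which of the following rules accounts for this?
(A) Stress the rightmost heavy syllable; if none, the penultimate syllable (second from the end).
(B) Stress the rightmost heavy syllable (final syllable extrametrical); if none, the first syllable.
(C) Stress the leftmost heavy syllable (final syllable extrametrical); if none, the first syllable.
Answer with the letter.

Rule A → syllable 5 (observed: 2).
Rule B → syllable 3 (observed: 2).
Rule C → syllable 2 ✓.

C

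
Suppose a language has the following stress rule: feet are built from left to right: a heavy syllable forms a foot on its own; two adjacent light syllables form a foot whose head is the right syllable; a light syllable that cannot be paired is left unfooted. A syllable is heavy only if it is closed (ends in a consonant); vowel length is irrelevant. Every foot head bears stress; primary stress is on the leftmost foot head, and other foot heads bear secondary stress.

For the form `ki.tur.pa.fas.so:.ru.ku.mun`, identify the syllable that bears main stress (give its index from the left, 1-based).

2

Weights: 1 ki L, 2 tur H, 3 pa L, 4 fas H, 5 so: L, 6 ru L, 7 ku L, 8 mun H.
Parse left to right (heavy = foot alone; LL = one foot; stranded L unfooted): ki (ˈtur) pa (ˈfas) (so:.ˈru) ku (ˈmun).
Foot heads: 2, 4, 6, 8.
Primary stress on the leftmost head = syllable 2.
Primary stress: syllable 2 → ki.ˈtur.pa.fas.so:.ru.ku.mun.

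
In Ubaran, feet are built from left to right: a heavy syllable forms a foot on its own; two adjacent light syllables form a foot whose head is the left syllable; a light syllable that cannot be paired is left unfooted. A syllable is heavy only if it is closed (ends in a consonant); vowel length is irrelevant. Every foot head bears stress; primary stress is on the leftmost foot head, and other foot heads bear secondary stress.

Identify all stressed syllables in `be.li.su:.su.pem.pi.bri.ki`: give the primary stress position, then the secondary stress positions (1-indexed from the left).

primary 1, secondary 3, 5, 6

Weights: 1 be L, 2 li L, 3 su: L, 4 su L, 5 pem H, 6 pi L, 7 bri L, 8 ki L.
Parse left to right (heavy = foot alone; LL = one foot; stranded L unfooted): (ˈbe.li) (ˈsu:.su) (ˈpem) (ˈpi.bri) ki.
Foot heads: 1, 3, 5, 6.
Primary stress on the leftmost head = syllable 1.
Secondary stress on 3, 5, 6: ˈbe.li.ˌsu:.su.ˌpem.ˌpi.bri.ki.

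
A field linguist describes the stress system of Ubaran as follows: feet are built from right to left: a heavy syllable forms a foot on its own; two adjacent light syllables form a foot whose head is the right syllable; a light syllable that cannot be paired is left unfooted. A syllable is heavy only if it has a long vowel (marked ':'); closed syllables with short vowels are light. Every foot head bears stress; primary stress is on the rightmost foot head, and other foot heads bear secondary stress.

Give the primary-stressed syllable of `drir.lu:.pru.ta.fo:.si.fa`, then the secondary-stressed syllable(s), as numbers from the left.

primary 7, secondary 2, 4, 5

Weights: 1 drir L, 2 lu: H, 3 pru L, 4 ta L, 5 fo: H, 6 si L, 7 fa L.
Parse right to left (heavy = foot alone; LL = one foot; stranded L unfooted): drir (ˈlu:) (pru.ˈta) (ˈfo:) (si.ˈfa).
Foot heads: 2, 4, 5, 7.
Primary stress on the rightmost head = syllable 7.
Secondary stress on 2, 4, 5: drir.ˌlu:.pru.ˌta.ˌfo:.si.ˈfa.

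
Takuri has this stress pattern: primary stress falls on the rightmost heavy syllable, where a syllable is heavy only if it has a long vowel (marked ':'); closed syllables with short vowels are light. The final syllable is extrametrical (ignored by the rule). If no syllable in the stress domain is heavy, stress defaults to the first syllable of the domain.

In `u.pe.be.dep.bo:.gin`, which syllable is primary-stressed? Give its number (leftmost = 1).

The final syllable (6, gin) is extrametrical; the stress domain is syllables 1–5.
Weights: 1 u L, 2 pe L, 3 be L, 4 dep L, 5 bo: H.
Heavy syllables in the domain: 5. The rightmost is syllable 5 (bo:).
Primary stress: syllable 5 → u.pe.be.dep.ˈbo:.gin.

5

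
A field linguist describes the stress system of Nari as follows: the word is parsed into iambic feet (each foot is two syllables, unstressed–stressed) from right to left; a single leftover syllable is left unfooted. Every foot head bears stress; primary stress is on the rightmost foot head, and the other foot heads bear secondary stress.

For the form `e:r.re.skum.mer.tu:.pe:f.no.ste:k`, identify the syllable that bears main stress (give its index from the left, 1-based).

Parse right to left into iambic (σˈσ) feet: (e:r.ˈre) (skum.ˈmer) (tu:.ˈpe:f) (no.ˈste:k).
Foot heads (stressed positions): 2, 4, 6, 8.
End Rule Rightmost: primary stress on the rightmost head = syllable 8.
Primary stress: syllable 8 → e:r.re.skum.mer.tu:.pe:f.no.ˈste:k.

8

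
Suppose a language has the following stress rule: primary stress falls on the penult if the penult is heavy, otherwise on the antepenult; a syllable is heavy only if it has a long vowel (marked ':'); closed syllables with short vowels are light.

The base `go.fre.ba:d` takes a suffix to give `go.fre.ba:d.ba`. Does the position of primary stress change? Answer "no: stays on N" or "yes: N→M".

Base `go.fre.ba:d` (3 syllables):
  Weights: 1 go L, 2 fre L, 3 ba:d H.
  The penult (syllable 2, fre) is light, so stress falls on the antepenult (syllable 1, go).
  → primary stress on syllable 1.
Suffixed `go.fre.ba:d.ba` (4 syllables):
  Weights: 2 fre L, 3 ba:d H, 4 ba L.
  The penult (syllable 3, ba:d) is heavy, so it takes stress.
  → primary stress on syllable 3.

yes: 1→3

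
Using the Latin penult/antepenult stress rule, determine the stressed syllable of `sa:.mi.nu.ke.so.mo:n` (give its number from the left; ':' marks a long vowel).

Classical Latin: stress the penult if heavy (long vowel or closed), else the antepenult.
Weights: 4 ke L, 5 so L, 6 mo:n H.
The penult (syllable 5, so) is light, so stress falls on the antepenult (syllable 4, ke).
Stress on syllable 4: sa:.mi.nu.ˈke.so.mo:n.

4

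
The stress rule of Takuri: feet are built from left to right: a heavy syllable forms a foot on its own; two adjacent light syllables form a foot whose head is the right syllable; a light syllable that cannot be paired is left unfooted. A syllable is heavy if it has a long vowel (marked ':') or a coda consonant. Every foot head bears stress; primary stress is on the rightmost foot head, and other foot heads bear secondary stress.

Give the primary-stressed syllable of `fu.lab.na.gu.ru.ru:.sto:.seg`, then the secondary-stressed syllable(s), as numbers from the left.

Weights: 1 fu L, 2 lab H, 3 na L, 4 gu L, 5 ru L, 6 ru: H, 7 sto: H, 8 seg H.
Parse left to right (heavy = foot alone; LL = one foot; stranded L unfooted): fu (ˈlab) (na.ˈgu) ru (ˈru:) (ˈsto:) (ˈseg).
Foot heads: 2, 4, 6, 7, 8.
Primary stress on the rightmost head = syllable 8.
Secondary stress on 2, 4, 6, 7: fu.ˌlab.na.ˌgu.ru.ˌru:.ˌsto:.ˈseg.

primary 8, secondary 2, 4, 6, 7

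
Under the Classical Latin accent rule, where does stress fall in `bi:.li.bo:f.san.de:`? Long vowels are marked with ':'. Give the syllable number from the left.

4

Classical Latin: stress the penult if heavy (long vowel or closed), else the antepenult.
Weights: 3 bo:f H, 4 san H, 5 de: H.
The penult (syllable 4, san) is heavy, so it takes stress.
Stress on syllable 4: bi:.li.bo:f.ˈsan.de:.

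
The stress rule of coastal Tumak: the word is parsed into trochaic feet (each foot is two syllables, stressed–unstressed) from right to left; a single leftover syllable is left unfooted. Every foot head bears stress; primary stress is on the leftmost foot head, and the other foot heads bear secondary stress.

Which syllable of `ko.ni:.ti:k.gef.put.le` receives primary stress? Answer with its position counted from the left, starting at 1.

Parse right to left into trochaic (ˈσσ) feet: (ˈko.ni:) (ˈti:k.gef) (ˈput.le).
Foot heads (stressed positions): 1, 3, 5.
End Rule Leftmost: primary stress on the leftmost head = syllable 1.
Primary stress: syllable 1 → ˈko.ni:.ti:k.gef.put.le.

1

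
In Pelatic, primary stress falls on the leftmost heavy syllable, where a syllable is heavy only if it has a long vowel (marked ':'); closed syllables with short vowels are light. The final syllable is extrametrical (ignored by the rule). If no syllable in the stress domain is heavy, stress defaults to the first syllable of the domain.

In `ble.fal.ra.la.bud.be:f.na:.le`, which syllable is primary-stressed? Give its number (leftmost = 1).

The final syllable (8, le) is extrametrical; the stress domain is syllables 1–7.
Weights: 1 ble L, 2 fal L, 3 ra L, 4 la L, 5 bud L, 6 be:f H, 7 na: H.
Heavy syllables in the domain: 6, 7. The leftmost is syllable 6 (be:f).
Primary stress: syllable 6 → ble.fal.ra.la.bud.ˈbe:f.na:.le.

6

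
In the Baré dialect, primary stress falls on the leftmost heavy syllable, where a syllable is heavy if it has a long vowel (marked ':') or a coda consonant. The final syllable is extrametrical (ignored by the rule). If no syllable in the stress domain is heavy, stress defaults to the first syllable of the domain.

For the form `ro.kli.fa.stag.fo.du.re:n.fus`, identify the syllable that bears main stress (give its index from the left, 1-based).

The final syllable (8, fus) is extrametrical; the stress domain is syllables 1–7.
Weights: 1 ro L, 2 kli L, 3 fa L, 4 stag H, 5 fo L, 6 du L, 7 re:n H.
Heavy syllables in the domain: 4, 7. The leftmost is syllable 4 (stag).
Primary stress: syllable 4 → ro.kli.fa.ˈstag.fo.du.re:n.fus.

4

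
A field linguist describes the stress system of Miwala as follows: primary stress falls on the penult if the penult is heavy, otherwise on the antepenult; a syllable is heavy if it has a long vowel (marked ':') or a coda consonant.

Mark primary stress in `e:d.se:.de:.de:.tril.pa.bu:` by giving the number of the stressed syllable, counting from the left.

Weights: 5 tril H, 6 pa L, 7 bu: H.
The penult (syllable 6, pa) is light, so stress falls on the antepenult (syllable 5, tril).
Primary stress: syllable 5 → e:d.se:.de:.de:.ˈtril.pa.bu:.

5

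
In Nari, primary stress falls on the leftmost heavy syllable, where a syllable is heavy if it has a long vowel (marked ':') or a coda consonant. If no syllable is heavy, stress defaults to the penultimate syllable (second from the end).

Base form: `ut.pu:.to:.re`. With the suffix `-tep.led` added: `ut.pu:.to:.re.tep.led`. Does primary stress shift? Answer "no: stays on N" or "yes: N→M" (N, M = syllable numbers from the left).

Base `ut.pu:.to:.re` (4 syllables):
  Weights: 1 ut H, 2 pu: H, 3 to: H, 4 re L.
  Heavy syllables in the domain: 1, 2, 3. The leftmost is syllable 1 (ut).
  → primary stress on syllable 1.
Suffixed `ut.pu:.to:.re.tep.led` (6 syllables):
  Weights: 1 ut H, 2 pu: H, 3 to: H, 4 re L, 5 tep H, 6 led H.
  Heavy syllables in the domain: 1, 2, 3, 5, 6. The leftmost is syllable 1 (ut).
  → primary stress on syllable 1.

no: stays on 1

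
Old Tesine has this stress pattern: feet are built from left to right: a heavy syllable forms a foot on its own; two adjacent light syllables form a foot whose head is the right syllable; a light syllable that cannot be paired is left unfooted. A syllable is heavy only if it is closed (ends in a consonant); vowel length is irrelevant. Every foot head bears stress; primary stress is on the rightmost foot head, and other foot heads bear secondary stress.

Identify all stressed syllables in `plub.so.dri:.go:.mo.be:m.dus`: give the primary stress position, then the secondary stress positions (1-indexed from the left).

primary 7, secondary 1, 3, 5, 6

Weights: 1 plub H, 2 so L, 3 dri: L, 4 go: L, 5 mo L, 6 be:m H, 7 dus H.
Parse left to right (heavy = foot alone; LL = one foot; stranded L unfooted): (ˈplub) (so.ˈdri:) (go:.ˈmo) (ˈbe:m) (ˈdus).
Foot heads: 1, 3, 5, 6, 7.
Primary stress on the rightmost head = syllable 7.
Secondary stress on 1, 3, 5, 6: ˌplub.so.ˌdri:.go:.ˌmo.ˌbe:m.ˈdus.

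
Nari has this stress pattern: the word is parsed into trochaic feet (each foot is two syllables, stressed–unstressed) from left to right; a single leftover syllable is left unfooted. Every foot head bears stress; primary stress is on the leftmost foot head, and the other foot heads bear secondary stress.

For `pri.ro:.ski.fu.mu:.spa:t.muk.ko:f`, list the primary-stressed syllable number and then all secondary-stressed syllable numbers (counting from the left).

primary 1, secondary 3, 5, 7

Parse left to right into trochaic (ˈσσ) feet: (ˈpri.ro:) (ˈski.fu) (ˈmu:.spa:t) (ˈmuk.ko:f).
Foot heads (stressed positions): 1, 3, 5, 7.
End Rule Leftmost: primary stress on the leftmost head = syllable 1.
Secondary stress on 3, 5, 7: ˈpri.ro:.ˌski.fu.ˌmu:.spa:t.ˌmuk.ko:f.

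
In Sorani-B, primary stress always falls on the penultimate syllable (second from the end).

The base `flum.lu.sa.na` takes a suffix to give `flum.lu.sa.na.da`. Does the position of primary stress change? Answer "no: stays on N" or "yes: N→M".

Base `flum.lu.sa.na` (4 syllables):
  The word has 4 syllables; the penultimate syllable (second from the end) is syllable 3 (sa).
  → primary stress on syllable 3.
Suffixed `flum.lu.sa.na.da` (5 syllables):
  The word has 5 syllables; the penultimate syllable (second from the end) is syllable 4 (na).
  → primary stress on syllable 4.

yes: 3→4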